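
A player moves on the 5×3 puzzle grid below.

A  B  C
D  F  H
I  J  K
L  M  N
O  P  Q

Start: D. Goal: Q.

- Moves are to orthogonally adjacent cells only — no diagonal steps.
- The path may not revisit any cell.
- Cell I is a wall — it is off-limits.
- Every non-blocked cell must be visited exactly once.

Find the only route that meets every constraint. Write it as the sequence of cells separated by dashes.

D - A - B - C - H - F - J - K - N - M - L - O - P - Q

Need to visit all 14 open cells exactly once, starting at D and ending at Q.
Cell C has only two open neighbours (H and B), so the path must pass straight through it: one of those is the cell it's entered from and the other is where it exits.
Route from D: up to A, 2× right (reaching C), down to H, left to F, down to J, right to K, down to N, 2× left (reaching L), down to O, 2× right (reaching Q) — 13 moves in all.
Check: all 14 open cells covered.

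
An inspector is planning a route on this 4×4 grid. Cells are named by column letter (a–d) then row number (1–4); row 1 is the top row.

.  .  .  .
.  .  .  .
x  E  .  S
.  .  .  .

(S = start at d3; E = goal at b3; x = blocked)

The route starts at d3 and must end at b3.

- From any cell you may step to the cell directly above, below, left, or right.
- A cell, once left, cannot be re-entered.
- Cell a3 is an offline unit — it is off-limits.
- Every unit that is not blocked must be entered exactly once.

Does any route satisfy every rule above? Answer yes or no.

Cell a4 has only one open neighbour but is neither the start nor the goal, so a Hamiltonian route would have to both enter and leave it through the same neighbour — impossible without revisiting.

no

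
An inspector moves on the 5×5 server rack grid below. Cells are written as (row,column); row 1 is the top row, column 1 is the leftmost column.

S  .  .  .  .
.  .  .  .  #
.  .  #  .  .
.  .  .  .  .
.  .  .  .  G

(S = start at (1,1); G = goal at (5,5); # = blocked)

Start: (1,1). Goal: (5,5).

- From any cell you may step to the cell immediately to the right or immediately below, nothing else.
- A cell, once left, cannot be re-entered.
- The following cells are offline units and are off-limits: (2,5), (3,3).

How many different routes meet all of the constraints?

A right/down-only route from (1,1) to (5,5) makes exactly 4 down-moves and 4 right-moves in some order.
With no other constraints that would be C(8,4) = 70 routes.
Subtract routes through each blocked cell (inclusion–exclusion for overlaps): − through (2,5): 5 − through (3,3): 36 → 29.
That gives 29 routes.

29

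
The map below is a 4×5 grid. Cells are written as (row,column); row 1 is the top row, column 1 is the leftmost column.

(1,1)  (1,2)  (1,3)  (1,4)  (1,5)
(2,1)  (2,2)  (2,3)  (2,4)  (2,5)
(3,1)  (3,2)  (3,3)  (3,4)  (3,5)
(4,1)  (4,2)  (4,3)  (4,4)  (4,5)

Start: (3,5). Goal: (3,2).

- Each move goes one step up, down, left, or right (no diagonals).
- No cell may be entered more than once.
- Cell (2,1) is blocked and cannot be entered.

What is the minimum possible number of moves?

The Manhattan distance from (3,5) to (3,2) is |3−3| + |5−2| = 3, so at least 3 moves are needed.
A route of 3 moves achieves this: (3,5) → (3,4) → (3,3) → (3,2).
Since 3 matches the lower bound, it is optimal.

3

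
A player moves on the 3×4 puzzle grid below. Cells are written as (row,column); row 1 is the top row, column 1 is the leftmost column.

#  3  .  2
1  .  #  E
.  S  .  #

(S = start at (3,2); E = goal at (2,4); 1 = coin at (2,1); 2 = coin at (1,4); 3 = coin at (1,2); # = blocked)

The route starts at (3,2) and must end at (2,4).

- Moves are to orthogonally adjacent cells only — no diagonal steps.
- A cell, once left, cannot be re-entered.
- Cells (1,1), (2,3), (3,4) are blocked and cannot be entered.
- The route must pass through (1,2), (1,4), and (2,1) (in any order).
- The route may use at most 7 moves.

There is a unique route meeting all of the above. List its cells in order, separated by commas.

The 7-move cap with required stops at (1,2), (1,4), (2,1) leaves no slack for detours.
Route from (3,2): left 1 to (3,1), up 1 to (2,1), right 1 to (2,2), up 1 to (1,2), right 2 to (1,4), down 1 to (2,4) — 7 moves in all.
Check: all required cells visited; 7 ≤ 7 moves.

(3,2), (3,1), (2,1), (2,2), (1,2), (1,3), (1,4), (2,4)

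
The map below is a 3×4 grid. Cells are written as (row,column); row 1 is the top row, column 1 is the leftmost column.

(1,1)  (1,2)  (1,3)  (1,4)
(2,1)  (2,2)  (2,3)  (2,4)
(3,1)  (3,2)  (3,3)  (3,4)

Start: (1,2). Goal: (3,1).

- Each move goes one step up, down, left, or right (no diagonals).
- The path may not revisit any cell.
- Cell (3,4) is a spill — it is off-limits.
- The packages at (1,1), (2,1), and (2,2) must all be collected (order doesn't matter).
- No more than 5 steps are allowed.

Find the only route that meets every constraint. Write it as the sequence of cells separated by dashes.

(1,2) - (1,1) - (2,1) - (2,2) - (3,2) - (3,1)

The 5-move cap with required stops at (1,1), (2,1), (2,2) leaves no slack for detours.
Route from (1,2): left to (1,1), down to (2,1), right to (2,2), down to (3,2), left to (3,1) — 5 moves in all.
Check: all required cells visited; 5 ≤ 5 moves.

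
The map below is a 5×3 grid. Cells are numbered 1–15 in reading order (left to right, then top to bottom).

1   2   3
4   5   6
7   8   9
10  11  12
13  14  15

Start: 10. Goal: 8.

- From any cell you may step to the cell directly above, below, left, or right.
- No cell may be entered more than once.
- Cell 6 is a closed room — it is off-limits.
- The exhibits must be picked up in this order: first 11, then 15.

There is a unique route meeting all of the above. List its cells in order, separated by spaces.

The waypoints must appear in the order 11, 15, with no cell reused.
Route from 10: right 1 to 11, down 1 to 14, right 1 to 15, up 2 to 9, left 1 to 8 — 6 moves in all.
Check: order respected (11 at step 1, 15 at step 3).

10 11 14 15 12 9 8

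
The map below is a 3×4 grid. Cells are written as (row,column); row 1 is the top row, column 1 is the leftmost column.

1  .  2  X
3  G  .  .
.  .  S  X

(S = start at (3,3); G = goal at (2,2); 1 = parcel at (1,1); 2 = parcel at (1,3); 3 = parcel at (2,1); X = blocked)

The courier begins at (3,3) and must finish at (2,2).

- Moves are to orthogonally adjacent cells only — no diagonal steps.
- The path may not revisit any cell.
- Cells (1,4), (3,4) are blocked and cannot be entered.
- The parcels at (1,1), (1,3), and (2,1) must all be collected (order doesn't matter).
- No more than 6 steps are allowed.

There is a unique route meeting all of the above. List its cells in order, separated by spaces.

The budget equals the shortest possible length, so every move has to be on a shortest route through the required cells.
Route from (3,3): 2× up (reaching (1,3)), 2× left (reaching (1,1)), down to (2,1), right to (2,2) — 6 moves in all.
Check: all required cells visited; 6 ≤ 6 moves.

(3,3) (2,3) (1,3) (1,2) (1,1) (2,1) (2,2)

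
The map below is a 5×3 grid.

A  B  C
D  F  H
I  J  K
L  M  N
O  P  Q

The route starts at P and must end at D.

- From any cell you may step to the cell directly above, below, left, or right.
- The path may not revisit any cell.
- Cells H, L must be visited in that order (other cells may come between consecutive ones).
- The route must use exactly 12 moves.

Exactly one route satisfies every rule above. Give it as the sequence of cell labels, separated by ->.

P -> Q -> N -> K -> H -> C -> B -> F -> J -> M -> L -> I -> D

The waypoints must appear in the order H, L, with no cell reused.
Route from P: right 1 to Q, up 4 to C, left 1 to B, down 3 to M, left 1 to L, up 2 to D — 12 moves in all.
Check: order respected (H at step 4, L at step 10); 12 moves as required.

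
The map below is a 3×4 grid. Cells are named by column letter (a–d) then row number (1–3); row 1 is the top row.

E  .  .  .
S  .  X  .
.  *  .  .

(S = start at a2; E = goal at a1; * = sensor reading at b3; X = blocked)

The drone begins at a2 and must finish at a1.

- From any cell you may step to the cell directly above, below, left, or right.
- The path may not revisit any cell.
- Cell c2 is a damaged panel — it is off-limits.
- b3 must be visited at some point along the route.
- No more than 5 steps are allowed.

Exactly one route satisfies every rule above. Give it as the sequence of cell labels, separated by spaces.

Any route must reach b3 and still end at a1 within 5 moves, so the order of the required stops is forced.
Route from a2: down to a3, right to b3, 2× up (reaching b1), left to a1 — 5 moves in all.
Check: all required cells visited; 5 ≤ 5 moves.

a2 a3 b3 b2 b1 a1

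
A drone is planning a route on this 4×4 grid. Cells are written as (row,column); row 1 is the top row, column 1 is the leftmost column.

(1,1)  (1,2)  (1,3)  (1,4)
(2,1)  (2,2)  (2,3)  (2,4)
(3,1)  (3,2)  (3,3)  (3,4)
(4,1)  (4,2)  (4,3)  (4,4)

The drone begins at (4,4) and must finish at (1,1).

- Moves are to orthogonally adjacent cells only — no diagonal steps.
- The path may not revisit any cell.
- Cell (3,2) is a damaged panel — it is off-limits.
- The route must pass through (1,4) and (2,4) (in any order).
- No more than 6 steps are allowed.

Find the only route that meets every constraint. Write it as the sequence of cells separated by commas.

The 6-move cap with required stops at (1,4), (2,4) leaves no slack for detours.
Route from (4,4): 3× up (reaching (1,4)), 3× left (reaching (1,1)) — 6 moves in all.
Check: all required cells visited; 6 ≤ 6 moves.

(4,4), (3,4), (2,4), (1,4), (1,3), (1,2), (1,1)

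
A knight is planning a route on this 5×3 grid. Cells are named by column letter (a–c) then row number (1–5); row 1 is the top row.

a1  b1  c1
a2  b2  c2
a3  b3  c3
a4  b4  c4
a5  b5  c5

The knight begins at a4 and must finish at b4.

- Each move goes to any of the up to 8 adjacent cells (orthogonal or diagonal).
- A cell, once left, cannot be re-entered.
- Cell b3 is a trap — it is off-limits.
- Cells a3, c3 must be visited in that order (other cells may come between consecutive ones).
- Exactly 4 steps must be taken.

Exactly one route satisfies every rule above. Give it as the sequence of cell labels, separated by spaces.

a4 a3 b2 c3 b4

The waypoints must appear in the order a3, c3, with no cell reused.
Route from a4: up to a3, up-right to b2, down-right to c3, down-left to b4 — 4 moves in all.
Check: order respected (a3 at step 1, c3 at step 3); 4 moves as required.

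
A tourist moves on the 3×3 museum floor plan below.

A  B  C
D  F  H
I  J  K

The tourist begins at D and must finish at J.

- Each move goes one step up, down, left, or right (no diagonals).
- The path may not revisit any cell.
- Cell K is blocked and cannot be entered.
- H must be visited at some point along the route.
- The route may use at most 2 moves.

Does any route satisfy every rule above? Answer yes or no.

no

Even ignoring the no-revisit rule, getting from D to J via H needs at least 2 + 2 = 4 moves (Manhattan distance per leg), which exceeds the 2-move limit.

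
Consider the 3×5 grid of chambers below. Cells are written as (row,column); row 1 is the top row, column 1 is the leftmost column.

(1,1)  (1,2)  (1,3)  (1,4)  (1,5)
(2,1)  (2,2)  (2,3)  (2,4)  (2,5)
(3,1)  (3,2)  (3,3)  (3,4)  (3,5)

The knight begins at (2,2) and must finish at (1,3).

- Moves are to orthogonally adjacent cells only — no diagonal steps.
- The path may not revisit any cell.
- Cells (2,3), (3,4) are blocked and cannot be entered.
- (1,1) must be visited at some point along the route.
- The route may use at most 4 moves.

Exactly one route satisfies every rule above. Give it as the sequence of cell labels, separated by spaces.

The 4-move cap with required stops at (1,1) leaves no slack for detours.
Route from (2,2): left 1 to (2,1), up 1 to (1,1), right 2 to (1,3) — 4 moves in all.
Check: all required cells visited; 4 ≤ 4 moves.

(2,2) (2,1) (1,1) (1,2) (1,3)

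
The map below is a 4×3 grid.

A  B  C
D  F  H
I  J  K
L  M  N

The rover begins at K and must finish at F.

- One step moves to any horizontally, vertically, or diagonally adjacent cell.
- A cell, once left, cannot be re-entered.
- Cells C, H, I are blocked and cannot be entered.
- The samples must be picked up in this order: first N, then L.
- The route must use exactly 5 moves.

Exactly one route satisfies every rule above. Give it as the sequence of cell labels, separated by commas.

The waypoints must appear in the order N, L, with no cell reused.
Route from K: down to N, 2× left (reaching L), up-right to J, up to F — 5 moves in all.
Check: order respected (N at step 1, L at step 3); 5 moves as required.

K, N, M, L, J, F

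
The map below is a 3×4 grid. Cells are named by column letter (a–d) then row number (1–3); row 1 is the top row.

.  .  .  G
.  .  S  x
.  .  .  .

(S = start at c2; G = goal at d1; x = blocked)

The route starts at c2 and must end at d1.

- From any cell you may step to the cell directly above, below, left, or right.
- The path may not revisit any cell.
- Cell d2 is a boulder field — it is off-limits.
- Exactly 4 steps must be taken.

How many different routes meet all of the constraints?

1

Need simple routes of exactly 4 moves from c2 to d1 (Manhattan distance 2, so 1 moves are spent on a detour and 1 undoing it).
Enumerating: c2 b2 b1 c1 d1.
That gives 1 route.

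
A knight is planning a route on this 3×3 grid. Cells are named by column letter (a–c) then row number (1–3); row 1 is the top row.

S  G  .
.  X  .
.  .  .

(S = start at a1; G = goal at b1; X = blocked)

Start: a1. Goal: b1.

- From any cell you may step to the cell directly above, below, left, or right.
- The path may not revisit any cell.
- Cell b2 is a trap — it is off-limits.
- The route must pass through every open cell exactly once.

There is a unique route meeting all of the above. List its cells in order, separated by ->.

a1 -> a2 -> a3 -> b3 -> c3 -> c2 -> c1 -> b1

Need to visit all 8 open cells exactly once, starting at a1 and ending at b1.
Cell c3 has only two open neighbours (c2 and b3), so the path must pass straight through it: one of those is the cell it's entered from and the other is where it exits.
Route from a1: 2× down (reaching a3), 2× right (reaching c3), 2× up (reaching c1), left to b1 — 7 moves in all.
Check: all 8 open cells covered.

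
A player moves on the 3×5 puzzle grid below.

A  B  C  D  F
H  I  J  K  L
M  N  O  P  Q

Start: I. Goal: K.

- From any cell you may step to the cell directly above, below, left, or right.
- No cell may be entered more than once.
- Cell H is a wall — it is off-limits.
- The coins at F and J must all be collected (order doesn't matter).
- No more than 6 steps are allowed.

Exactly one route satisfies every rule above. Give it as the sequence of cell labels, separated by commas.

The 6-move cap with required stops at F, J leaves no slack for detours.
Route from I: right to J, up to C, 2× right (reaching F), down to L, left to K — 6 moves in all.
Check: all required cells visited; 6 ≤ 6 moves.

I, J, C, D, F, L, K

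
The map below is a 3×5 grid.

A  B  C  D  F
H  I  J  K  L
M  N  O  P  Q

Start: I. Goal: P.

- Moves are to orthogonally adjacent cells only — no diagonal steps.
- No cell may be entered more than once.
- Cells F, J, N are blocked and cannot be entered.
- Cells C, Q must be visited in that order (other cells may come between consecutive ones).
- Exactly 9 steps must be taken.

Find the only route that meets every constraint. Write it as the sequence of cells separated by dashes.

I - H - A - B - C - D - K - L - Q - P

The waypoints must appear in the order C, Q, with no cell reused.
Route from I: left 1 to H, up 1 to A, right 3 to D, down 1 to K, right 1 to L, down 1 to Q, left 1 to P — 9 moves in all.
Check: order respected (C at step 4, Q at step 8); 9 moves as required.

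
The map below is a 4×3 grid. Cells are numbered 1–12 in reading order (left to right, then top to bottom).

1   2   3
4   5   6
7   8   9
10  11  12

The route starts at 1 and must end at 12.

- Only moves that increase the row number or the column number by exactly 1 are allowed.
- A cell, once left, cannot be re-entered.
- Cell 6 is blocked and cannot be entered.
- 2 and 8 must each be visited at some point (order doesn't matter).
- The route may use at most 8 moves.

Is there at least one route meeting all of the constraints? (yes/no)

One route that works: 1 → 2 → 5 → 8 → 11 → 12.

yes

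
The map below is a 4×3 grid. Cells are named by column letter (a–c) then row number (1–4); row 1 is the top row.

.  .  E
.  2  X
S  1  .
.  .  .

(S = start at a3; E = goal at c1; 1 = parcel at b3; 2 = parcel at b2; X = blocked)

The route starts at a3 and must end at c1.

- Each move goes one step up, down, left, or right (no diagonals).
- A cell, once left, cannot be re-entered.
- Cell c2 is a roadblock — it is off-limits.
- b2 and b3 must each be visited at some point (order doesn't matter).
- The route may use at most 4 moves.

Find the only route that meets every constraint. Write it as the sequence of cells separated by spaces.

a3 b3 b2 b1 c1

Any route must reach b2 and b3 and still end at c1 within 4 moves, so the order of the required stops is forced.
Route from a3: right 1 to b3, up 2 to b1, right 1 to c1 — 4 moves in all.
Check: all required cells visited; 4 ≤ 4 moves.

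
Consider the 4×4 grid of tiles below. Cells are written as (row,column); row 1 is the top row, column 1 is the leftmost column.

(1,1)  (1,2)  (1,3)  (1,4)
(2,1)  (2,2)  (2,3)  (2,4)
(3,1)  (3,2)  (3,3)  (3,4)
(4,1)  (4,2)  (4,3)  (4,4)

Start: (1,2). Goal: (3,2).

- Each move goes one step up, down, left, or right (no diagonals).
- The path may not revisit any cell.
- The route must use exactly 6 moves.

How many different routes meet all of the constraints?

11

Need simple routes of exactly 6 moves from (1,2) to (3,2) (Manhattan distance 2, so 2 moves are spent on a detour and 2 undoing it).
Branch systematically from the start, pruning whenever the remaining move budget drops below the Manhattan distance to (3,2) or differs from it in parity. Grouping the completions by first move — via (2,2): 3; via (1,1): 2; via (1,3): 6 — and summing: 3 + 2 + 6 = 11.
That gives 11 routes.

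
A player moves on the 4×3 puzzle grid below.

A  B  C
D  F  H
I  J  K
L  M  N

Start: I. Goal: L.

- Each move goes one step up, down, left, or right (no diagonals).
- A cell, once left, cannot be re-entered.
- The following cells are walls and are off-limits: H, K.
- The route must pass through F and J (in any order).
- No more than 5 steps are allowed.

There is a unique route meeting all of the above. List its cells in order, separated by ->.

I -> D -> F -> J -> M -> L

Any route must reach F and J and still end at L within 5 moves, so the order of the required stops is forced.
Route from I: up 1 to D, right 1 to F, down 2 to M, left 1 to L — 5 moves in all.
Check: all required cells visited; 5 ≤ 5 moves.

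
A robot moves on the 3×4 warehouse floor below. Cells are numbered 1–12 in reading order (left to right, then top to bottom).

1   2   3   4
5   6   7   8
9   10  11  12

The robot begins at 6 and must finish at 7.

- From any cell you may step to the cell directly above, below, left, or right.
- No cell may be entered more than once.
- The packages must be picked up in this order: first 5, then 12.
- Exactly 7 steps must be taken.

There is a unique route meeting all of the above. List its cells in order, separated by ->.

The waypoints must appear in the order 5, 12, with no cell reused.
Route from 6: left 1 to 5, down 1 to 9, right 3 to 12, up 1 to 8, left 1 to 7 — 7 moves in all.
Check: order respected (5 at step 1, 12 at step 5); 7 moves as required.

6 -> 5 -> 9 -> 10 -> 11 -> 12 -> 8 -> 7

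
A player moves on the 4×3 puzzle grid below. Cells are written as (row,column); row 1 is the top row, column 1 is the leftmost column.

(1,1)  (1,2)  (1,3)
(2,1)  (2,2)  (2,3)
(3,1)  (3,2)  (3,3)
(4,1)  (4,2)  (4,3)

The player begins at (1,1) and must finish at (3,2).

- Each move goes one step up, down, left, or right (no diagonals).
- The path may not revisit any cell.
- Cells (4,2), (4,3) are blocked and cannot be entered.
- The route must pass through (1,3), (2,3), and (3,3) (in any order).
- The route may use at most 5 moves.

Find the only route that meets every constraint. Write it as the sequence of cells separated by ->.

(1,1) -> (1,2) -> (1,3) -> (2,3) -> (3,3) -> (3,2)

The budget equals the shortest possible length, so every move has to be on a shortest route through the required cells.
Route from (1,1): 2× right (reaching (1,3)), 2× down (reaching (3,3)), left to (3,2) — 5 moves in all.
Check: all required cells visited; 5 ≤ 5 moves.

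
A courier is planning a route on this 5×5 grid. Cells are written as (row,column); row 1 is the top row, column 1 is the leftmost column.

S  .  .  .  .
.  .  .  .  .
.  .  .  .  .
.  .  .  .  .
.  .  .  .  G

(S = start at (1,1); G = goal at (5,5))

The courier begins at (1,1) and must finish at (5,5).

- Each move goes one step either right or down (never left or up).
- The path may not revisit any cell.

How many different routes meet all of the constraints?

A right/down-only route from (1,1) to (5,5) makes exactly 4 down-moves and 4 right-moves in some order.
With no other constraints that would be C(8,4) = 70 routes.
That gives 70 routes.

70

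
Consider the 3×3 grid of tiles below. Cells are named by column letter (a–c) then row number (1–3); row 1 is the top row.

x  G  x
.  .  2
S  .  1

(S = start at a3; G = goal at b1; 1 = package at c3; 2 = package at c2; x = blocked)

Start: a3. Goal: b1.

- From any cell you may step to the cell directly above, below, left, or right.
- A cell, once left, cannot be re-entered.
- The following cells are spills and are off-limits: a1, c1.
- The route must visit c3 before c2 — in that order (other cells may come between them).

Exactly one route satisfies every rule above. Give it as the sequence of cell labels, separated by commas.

The waypoints must appear in the order c3, c2, with no cell reused.
Route from a3: 2× right (reaching c3), up to c2, left to b2, up to b1 — 5 moves in all.
Check: order respected (1 at step 2, 2 at step 3).

a3, b3, c3, c2, b2, b1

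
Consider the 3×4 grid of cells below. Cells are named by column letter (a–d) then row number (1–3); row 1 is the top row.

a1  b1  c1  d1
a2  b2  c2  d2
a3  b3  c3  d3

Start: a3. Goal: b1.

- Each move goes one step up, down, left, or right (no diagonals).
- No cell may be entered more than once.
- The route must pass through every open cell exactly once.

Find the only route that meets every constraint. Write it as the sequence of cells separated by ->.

Need to visit all 12 open cells exactly once, starting at a3 and ending at b1.
Cell d3 has only two open neighbours (d2 and c3), so the path must pass straight through it: one of those is the cell it's entered from and the other is where it exits.
Route from a3: 3× right (reaching d3), 2× up (reaching d1), left to c1, down to c2, 2× left (reaching a2), up to a1, right to b1 — 11 moves in all.
Check: all 12 open cells covered.

a3 -> b3 -> c3 -> d3 -> d2 -> d1 -> c1 -> c2 -> b2 -> a2 -> a1 -> b1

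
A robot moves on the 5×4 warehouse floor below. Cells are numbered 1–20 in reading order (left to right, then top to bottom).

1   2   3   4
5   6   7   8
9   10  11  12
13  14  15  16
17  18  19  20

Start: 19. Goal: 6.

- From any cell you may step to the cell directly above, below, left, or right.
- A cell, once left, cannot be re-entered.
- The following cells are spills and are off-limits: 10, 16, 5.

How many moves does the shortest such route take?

4

The Manhattan distance from 19 to 6 is |5−2| + |3−2| = 4, so at least 4 moves are needed.
A route of 4 moves achieves this: 19 → 15 → 11 → 7 → 6.
Since 4 matches the lower bound, it is optimal.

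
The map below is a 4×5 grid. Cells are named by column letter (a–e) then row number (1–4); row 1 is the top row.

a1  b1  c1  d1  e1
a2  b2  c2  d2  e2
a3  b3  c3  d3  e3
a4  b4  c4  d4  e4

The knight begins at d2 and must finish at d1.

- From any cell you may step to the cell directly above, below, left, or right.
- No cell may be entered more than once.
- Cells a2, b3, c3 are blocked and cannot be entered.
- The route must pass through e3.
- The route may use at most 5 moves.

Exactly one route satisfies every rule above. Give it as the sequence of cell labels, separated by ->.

The 5-move cap with required stops at e3 leaves no slack for detours.
Route from d2: down 1 to d3, right 1 to e3, up 2 to e1, left 1 to d1 — 5 moves in all.
Check: all required cells visited; 5 ≤ 5 moves.

d2 -> d3 -> e3 -> e2 -> e1 -> d1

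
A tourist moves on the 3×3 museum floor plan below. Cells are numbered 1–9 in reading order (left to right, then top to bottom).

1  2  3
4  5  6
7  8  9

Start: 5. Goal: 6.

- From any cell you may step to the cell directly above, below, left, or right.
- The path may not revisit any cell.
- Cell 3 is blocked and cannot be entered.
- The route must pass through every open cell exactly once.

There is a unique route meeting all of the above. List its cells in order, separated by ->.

5 -> 2 -> 1 -> 4 -> 7 -> 8 -> 9 -> 6

Need to visit all 8 open cells exactly once, starting at 5 and ending at 6.
Cell 7 has only two open neighbours (4 and 8), so the path must pass straight through it: one of those is the cell it's entered from and the other is where it exits.
Route from 5: up to 2, left to 1, 2× down (reaching 7), 2× right (reaching 9), up to 6 — 7 moves in all.
Check: all 8 open cells covered.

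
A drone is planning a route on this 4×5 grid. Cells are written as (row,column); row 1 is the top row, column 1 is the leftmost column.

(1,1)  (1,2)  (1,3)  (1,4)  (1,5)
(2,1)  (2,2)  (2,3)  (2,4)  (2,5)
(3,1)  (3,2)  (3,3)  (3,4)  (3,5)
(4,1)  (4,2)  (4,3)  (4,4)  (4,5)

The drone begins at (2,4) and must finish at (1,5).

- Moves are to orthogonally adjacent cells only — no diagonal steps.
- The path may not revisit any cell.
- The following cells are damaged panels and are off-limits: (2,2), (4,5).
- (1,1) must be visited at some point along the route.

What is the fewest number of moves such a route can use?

Any route passes through (1,1) somewhere between (2,4) and (1,5). Summing Manhattan distances along the two legs ((2,4) → (1,1) → (1,5)) gives a lower bound of 4 + 4 = 8 moves.
The shortest route satisfying every rule uses 10 moves: (2,4) → (3,4) → (3,3) → (3,2) → (3,1) → (2,1) → (1,1) → (1,2) → (1,3) → (1,4) → (1,5).
The bound of 8 isn't tight here; checking systematically, no route of length 8 through 9 satisfies every constraint, so 10 is the minimum.

10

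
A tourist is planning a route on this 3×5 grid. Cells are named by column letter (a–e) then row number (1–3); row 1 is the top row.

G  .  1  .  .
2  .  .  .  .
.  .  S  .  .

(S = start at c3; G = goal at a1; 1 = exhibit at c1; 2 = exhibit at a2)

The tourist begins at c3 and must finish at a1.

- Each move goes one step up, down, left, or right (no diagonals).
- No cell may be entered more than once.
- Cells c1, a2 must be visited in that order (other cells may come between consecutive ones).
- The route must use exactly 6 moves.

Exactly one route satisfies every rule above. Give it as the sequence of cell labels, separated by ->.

The waypoints must appear in the order c1, a2, with no cell reused.
Route from c3: up 2 to c1, left 1 to b1, down 1 to b2, left 1 to a2, up 1 to a1 — 6 moves in all.
Check: order respected (1 at step 2, 2 at step 5); 6 moves as required.

c3 -> c2 -> c1 -> b1 -> b2 -> a2 -> a1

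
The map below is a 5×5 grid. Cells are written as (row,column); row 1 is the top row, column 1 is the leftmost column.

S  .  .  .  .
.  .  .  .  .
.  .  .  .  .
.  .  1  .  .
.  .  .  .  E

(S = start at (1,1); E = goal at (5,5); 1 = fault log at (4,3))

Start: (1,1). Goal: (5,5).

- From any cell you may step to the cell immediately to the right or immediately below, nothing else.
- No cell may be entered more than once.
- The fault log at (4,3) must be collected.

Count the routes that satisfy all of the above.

30

A right/down-only route from (1,1) to (5,5) makes exactly 4 down-moves and 4 right-moves in some order.
With no other constraints that would be C(8,4) = 70 routes.
Split at (4,3) and multiply the segment counts: (1,1)→(4,3): 10; (4,3)→(5,5): 3; product = 30.
That gives 30 routes.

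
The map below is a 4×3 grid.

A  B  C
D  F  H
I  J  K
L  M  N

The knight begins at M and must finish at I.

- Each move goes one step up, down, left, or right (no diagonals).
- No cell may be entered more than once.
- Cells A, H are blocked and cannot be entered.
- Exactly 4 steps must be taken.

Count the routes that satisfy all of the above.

Need simple routes of exactly 4 moves from M to I (Manhattan distance 2, so 1 moves are spent on a detour and 1 undoing it).
Enumerating: M J F D I | M N K J I.
That gives 2 routes.

2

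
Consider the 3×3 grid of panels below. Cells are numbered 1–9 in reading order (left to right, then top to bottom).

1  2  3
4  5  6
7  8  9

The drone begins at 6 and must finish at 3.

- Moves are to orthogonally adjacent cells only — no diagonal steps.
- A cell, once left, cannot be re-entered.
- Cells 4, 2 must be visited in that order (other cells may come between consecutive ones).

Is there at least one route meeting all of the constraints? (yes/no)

yes

One route that works: 6 → 5 → 4 → 1 → 2 → 3.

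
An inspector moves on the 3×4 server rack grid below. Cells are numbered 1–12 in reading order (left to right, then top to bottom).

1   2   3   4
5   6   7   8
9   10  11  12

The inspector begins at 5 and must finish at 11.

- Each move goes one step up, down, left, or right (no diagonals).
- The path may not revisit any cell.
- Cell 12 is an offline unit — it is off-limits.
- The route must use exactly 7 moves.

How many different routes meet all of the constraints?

Need simple routes of exactly 7 moves from 5 to 11 (Manhattan distance 3, so 2 moves are spent on a detour and 2 undoing it).
Enumerating: 5 1 2 3 7 6 10 11 | 5 1 2 3 4 8 7 11 | 5 9 10 6 2 3 7 11 | 5 6 2 3 4 8 7 11.
That gives 4 routes.

4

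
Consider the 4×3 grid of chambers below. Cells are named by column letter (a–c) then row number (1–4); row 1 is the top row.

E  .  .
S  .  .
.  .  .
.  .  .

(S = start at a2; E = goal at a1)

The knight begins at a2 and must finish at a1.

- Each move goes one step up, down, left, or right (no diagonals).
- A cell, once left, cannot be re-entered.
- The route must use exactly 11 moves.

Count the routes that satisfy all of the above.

Need simple routes of exactly 11 moves from a2 to a1 (Manhattan distance 1, so 5 moves are spent on a detour and 5 undoing it).
Enumerating: a2 a3 a4 b4 c4 c3 b3 b2 c2 c1 b1 a1 | a2 b2 b3 a3 a4 b4 c4 c3 c2 c1 b1 a1.
That gives 2 routes.

2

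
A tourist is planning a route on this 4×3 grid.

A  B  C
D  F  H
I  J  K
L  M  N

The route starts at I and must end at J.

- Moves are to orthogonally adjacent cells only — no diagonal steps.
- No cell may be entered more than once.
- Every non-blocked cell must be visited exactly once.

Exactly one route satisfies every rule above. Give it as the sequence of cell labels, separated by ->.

I -> L -> M -> N -> K -> H -> C -> B -> A -> D -> F -> J

Need to visit all 12 open cells exactly once, starting at I and ending at J.
Cell N has only two open neighbours (K and M), so the path must pass straight through it: one of those is the cell it's entered from and the other is where it exits.
Route from I: down 1 to L, right 2 to N, up 3 to C, left 2 to A, down 1 to D, right 1 to F, down 1 to J — 11 moves in all.
Check: all 12 open cells covered.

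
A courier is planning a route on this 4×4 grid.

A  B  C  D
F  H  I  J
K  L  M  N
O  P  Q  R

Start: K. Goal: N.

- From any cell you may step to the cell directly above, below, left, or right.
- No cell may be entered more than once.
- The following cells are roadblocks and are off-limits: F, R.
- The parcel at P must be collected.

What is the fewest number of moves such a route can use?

5

Any route passes through P somewhere between K and N. Summing Manhattan distances along the two legs (K → P → N) gives a lower bound of 2 + 3 = 5 moves.
A route of 5 moves achieves this: K → O → P → L → M → N.
Since 5 matches the lower bound, it is optimal.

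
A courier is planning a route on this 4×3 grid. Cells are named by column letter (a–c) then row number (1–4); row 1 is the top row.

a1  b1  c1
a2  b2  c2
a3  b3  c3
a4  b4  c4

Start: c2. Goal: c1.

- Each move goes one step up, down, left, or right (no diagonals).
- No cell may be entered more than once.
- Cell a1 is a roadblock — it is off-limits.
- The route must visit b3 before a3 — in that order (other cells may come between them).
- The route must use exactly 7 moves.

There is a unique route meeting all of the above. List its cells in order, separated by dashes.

The waypoints must appear in the order b3, a3, with no cell reused.
Route from c2: down to c3, 2× left (reaching a3), up to a2, right to b2, up to b1, right to c1 — 7 moves in all.
Check: order respected (b3 at step 2, a3 at step 3); 7 moves as required.

c2 - c3 - b3 - a3 - a2 - b2 - b1 - c1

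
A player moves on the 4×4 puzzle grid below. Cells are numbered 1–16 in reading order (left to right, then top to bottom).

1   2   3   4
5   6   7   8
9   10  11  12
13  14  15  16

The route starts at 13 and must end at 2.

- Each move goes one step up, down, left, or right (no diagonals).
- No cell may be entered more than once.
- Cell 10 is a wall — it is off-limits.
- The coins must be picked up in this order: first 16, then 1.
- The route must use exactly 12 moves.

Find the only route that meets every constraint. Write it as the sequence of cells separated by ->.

13 -> 14 -> 15 -> 16 -> 12 -> 8 -> 4 -> 3 -> 7 -> 6 -> 5 -> 1 -> 2

The waypoints must appear in the order 16, 1, with no cell reused.
Route from 13: right 3 to 16, up 3 to 4, left 1 to 3, down 1 to 7, left 2 to 5, up 1 to 1, right 1 to 2 — 12 moves in all.
Check: order respected (16 at step 3, 1 at step 11); 12 moves as required.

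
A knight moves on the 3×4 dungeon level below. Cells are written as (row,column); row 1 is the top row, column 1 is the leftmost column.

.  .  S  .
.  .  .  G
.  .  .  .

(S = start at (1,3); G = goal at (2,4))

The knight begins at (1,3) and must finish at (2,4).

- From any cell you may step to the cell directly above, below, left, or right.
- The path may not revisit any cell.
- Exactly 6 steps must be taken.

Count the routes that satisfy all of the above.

5

Need simple routes of exactly 6 moves from (1,3) to (2,4) (Manhattan distance 2, so 2 moves are spent on a detour and 2 undoing it).
Enumerating: (1,3) (2,3) (2,2) (3,2) (3,3) (3,4) (2,4) | (1,3) (1,2) (2,2) (3,2) (3,3) (2,3) (2,4) | (1,3) (1,2) (2,2) (3,2) (3,3) (3,4) (2,4) | (1,3) (1,2) (2,2) (2,3) (3,3) (3,4) (2,4) | (1,3) (1,2) (1,1) (2,1) (2,2) (2,3) (2,4).
That gives 5 routes.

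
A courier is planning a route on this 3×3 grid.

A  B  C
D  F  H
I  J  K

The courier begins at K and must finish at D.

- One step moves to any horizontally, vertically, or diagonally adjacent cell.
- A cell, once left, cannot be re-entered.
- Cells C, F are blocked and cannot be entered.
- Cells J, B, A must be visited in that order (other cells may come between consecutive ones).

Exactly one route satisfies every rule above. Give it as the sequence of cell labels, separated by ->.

The waypoints must appear in the order J, B, A, with no cell reused.
Route from K: left 1 to J, up-right 1 to H, up-left 1 to B, left 1 to A, down 1 to D — 5 moves in all.
Check: order respected (J at step 1, B at step 3, A at step 4).

K -> J -> H -> B -> A -> D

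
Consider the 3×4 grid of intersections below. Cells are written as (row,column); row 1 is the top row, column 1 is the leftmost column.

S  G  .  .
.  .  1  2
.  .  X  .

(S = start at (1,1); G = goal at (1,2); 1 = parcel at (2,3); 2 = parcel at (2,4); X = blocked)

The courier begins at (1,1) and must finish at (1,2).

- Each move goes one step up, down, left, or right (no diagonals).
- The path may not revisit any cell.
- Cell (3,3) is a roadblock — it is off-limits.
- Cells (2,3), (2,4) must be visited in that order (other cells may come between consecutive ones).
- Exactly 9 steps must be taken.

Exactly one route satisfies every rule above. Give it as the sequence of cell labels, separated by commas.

The waypoints must appear in the order (2,3), (2,4), with no cell reused.
Route from (1,1): down 2 to (3,1), right 1 to (3,2), up 1 to (2,2), right 2 to (2,4), up 1 to (1,4), left 2 to (1,2) — 9 moves in all.
Check: order respected (1 at step 5, 2 at step 6); 9 moves as required.

(1,1), (2,1), (3,1), (3,2), (2,2), (2,3), (2,4), (1,4), (1,3), (1,2)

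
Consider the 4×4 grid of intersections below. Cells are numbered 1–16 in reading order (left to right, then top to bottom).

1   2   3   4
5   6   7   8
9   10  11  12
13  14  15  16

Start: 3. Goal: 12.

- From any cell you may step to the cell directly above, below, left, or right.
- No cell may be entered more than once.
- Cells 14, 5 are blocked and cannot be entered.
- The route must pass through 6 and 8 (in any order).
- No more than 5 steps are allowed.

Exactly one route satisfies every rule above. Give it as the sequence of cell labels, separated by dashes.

3 - 2 - 6 - 7 - 8 - 12

Any route must reach 6 and 8 and still end at 12 within 5 moves, so the order of the required stops is forced.
Route from 3: left 1 to 2, down 1 to 6, right 2 to 8, down 1 to 12 — 5 moves in all.
Check: all required cells visited; 5 ≤ 5 moves.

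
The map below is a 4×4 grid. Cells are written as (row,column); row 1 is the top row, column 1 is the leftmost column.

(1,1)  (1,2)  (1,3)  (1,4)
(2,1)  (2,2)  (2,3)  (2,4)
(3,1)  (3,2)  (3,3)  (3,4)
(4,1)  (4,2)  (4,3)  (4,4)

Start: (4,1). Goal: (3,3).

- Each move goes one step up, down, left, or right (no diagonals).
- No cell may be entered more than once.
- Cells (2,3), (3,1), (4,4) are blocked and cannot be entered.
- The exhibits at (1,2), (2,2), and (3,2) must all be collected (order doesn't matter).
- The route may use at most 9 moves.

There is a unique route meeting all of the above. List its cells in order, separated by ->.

Any route must reach (1,2), (2,2), and (3,2) and still end at (3,3) within 9 moves, so the order of the required stops is forced.
Route from (4,1): right to (4,2), 3× up (reaching (1,2)), 2× right (reaching (1,4)), 2× down (reaching (3,4)), left to (3,3) — 9 moves in all.
Check: all required cells visited; 9 ≤ 9 moves.

(4,1) -> (4,2) -> (3,2) -> (2,2) -> (1,2) -> (1,3) -> (1,4) -> (2,4) -> (3,4) -> (3,3)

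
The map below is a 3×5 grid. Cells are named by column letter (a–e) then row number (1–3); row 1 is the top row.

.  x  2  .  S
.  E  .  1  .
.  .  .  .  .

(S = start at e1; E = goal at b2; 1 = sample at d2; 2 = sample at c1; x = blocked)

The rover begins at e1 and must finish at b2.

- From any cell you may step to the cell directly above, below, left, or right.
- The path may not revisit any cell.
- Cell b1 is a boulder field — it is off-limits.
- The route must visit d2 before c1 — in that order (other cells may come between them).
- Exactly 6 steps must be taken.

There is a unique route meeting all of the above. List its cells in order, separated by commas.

e1, e2, d2, d1, c1, c2, b2

The waypoints must appear in the order d2, c1, with no cell reused.
Route from e1: down 1 to e2, left 1 to d2, up 1 to d1, left 1 to c1, down 1 to c2, left 1 to b2 — 6 moves in all.
Check: order respected (1 at step 2, 2 at step 4); 6 moves as required.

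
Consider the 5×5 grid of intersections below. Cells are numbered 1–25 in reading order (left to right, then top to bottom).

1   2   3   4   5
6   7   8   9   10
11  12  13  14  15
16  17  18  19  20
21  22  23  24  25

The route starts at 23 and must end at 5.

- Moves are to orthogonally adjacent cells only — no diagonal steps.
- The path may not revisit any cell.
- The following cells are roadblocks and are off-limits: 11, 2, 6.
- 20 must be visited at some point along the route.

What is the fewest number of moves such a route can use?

6

Any route passes through 20 somewhere between 23 and 5. Summing Manhattan distances along the two legs (23 → 20 → 5) gives a lower bound of 3 + 3 = 6 moves.
A route of 6 moves achieves this: 23 → 18 → 19 → 20 → 15 → 10 → 5.
Since 6 matches the lower bound, it is optimal.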